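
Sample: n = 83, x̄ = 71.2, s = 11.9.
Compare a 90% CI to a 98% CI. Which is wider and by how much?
98% CI is wider by 1.85

df = 82
90% CI: t* = 1.664, (69.03, 73.37), width = 2 · t* · s/√n = 4.35
98% CI: t* = 2.373, (68.10, 74.30), width = 2 · t* · s/√n = 6.20

The 98% CI is wider by 6.20 - 4.35 = 1.85.
Higher confidence requires a wider interval.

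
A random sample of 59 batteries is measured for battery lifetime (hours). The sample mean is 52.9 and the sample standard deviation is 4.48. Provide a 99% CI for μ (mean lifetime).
(51.35, 54.45)

t-interval (σ unknown):
df = n - 1 = 58
t* = 2.663 for 99% confidence

Margin of error = t* · s/√n = 2.663 · 4.48/√59 = 1.55

CI: (51.35, 54.45)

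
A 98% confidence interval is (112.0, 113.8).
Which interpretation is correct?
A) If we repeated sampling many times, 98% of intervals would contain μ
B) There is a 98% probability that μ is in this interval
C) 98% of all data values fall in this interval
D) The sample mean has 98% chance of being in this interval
A

A) Correct — this is the frequentist long-run coverage interpretation.
B) Wrong — μ is fixed; the randomness lives in the interval, not in μ.
C) Wrong — a CI is about the parameter μ, not individual data values.
D) Wrong — x̄ is observed and sits in the interval by construction.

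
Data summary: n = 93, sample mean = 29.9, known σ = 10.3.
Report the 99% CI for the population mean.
(27.15, 32.65)

z-interval (σ known):
z* = 2.576 for 99% confidence

Margin of error = z* · σ/√n = 2.576 · 10.3/√93 = 2.75

CI: (29.9 - 2.75, 29.9 + 2.75) = (27.15, 32.65)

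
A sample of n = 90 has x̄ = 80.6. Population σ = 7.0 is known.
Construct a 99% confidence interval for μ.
(78.70, 82.50)

z-interval (σ known):
z* = 2.576 for 99% confidence

Margin of error = z* · σ/√n = 2.576 · 7.0/√90 = 1.90

CI: (80.6 - 1.90, 80.6 + 1.90) = (78.70, 82.50)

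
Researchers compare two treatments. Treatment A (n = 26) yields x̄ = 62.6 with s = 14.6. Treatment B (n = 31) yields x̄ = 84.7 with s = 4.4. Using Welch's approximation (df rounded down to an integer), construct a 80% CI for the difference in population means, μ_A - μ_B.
(-26.00, -18.20)

Difference: x̄₁ - x̄₂ = -22.10
SE = √(s₁²/n₁ + s₂²/n₂) = √(14.6²/26 + 4.4²/31) = 2.9703
df = 28.81 → 28 (Welch–Satterthwaite, rounded down)
t* = 1.313

CI: -22.10 ± 1.313 · 2.9703 = -22.10 ± 3.90 = (-26.00, -18.20)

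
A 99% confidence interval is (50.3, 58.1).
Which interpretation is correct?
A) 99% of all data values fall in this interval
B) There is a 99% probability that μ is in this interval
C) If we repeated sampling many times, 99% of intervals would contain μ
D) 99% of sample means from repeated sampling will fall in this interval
C

A) Wrong — a CI is about the parameter μ, not individual data values.
B) Wrong — μ is fixed; the randomness lives in the interval, not in μ.
C) Correct — this is the frequentist long-run coverage interpretation.
D) Wrong — coverage applies to intervals containing μ, not to future x̄ values.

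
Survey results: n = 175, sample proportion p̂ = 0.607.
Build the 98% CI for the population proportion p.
(0.521, 0.693)

Proportion CI:
SE = √(p̂(1-p̂)/n) = √(0.607 · 0.393 / 175) = 0.03692

z* = 2.326
Margin = z* · SE = 2.326 · 0.03692 = 0.0859

CI: 0.607 ± 0.0859 = (0.521, 0.693)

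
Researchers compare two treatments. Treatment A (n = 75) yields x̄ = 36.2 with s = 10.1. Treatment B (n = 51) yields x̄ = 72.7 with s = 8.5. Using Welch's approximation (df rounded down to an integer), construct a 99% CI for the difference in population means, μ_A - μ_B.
(-40.86, -32.14)

Difference: x̄₁ - x̄₂ = -36.50
SE = √(s₁²/n₁ + s₂²/n₂) = √(10.1²/75 + 8.5²/51) = 1.6664
df = 118.37 → 118 (Welch–Satterthwaite, rounded down)
t* = 2.618

CI: -36.50 ± 2.618 · 1.6664 = -36.50 ± 4.36 = (-40.86, -32.14)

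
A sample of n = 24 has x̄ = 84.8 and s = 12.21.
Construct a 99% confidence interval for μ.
(77.80, 91.80)

t-interval (σ unknown):
df = n - 1 = 23
t* = 2.807 for 99% confidence

Margin of error = t* · s/√n = 2.807 · 12.21/√24 = 7.00

CI: (77.80, 91.80)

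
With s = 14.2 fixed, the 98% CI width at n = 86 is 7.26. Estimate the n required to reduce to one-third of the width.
n ≈ 774

CI width ∝ 1/√n
To reduce width by factor 3, need √n to grow by 3 → need 3² = 9 times as many samples.

Current: n = 86, width = 7.26
New: n = 774, width ≈ 2.38

Width reduced by factor of 7.26/2.38 = 3.05.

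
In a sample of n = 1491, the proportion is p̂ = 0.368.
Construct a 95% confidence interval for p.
(0.344, 0.392)

Proportion CI:
SE = √(p̂(1-p̂)/n) = √(0.368 · 0.632 / 1491) = 0.01249

z* = 1.960
Margin = z* · SE = 1.960 · 0.01249 = 0.0245

CI: 0.368 ± 0.0245 = (0.344, 0.392)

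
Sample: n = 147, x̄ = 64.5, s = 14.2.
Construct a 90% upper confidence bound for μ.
μ ≤ 66.01

Upper bound (one-sided):
t* = 1.287 (one-sided for 90%)
Upper bound = x̄ + t* · s/√n = 64.5 + 1.287 · 14.2/√147 = 66.01

We are 90% confident that μ ≤ 66.01.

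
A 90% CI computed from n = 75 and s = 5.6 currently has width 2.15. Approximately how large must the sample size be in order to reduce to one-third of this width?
n ≈ 675

CI width ∝ 1/√n
To reduce width by factor 3, need √n to grow by 3 → need 3² = 9 times as many samples.

Current: n = 75, width = 2.15
New: n = 675, width ≈ 0.71

Width reduced by factor of 2.15/0.71 = 3.03.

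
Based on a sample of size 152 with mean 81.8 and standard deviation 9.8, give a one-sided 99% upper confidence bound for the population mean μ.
μ ≤ 83.67

Upper bound (one-sided):
t* = 2.351 (one-sided for 99%)
Upper bound = x̄ + t* · s/√n = 81.8 + 2.351 · 9.8/√152 = 83.67

We are 99% confident that μ ≤ 83.67.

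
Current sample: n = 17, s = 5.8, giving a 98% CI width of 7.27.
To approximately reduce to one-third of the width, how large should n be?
n ≈ 153

CI width ∝ 1/√n
To reduce width by factor 3, need √n to grow by 3 → need 3² = 9 times as many samples.

Current: n = 17, width = 7.27
New: n = 153, width ≈ 2.20

Width reduced by factor of 7.27/2.20 = 3.30.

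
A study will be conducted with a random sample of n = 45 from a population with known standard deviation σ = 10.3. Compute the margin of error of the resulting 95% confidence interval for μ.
Margin of error = 3.01

Margin of error = z* · σ/√n
= 1.960 · 10.3/√45
= 1.960 · 10.3/6.7082
= 3.01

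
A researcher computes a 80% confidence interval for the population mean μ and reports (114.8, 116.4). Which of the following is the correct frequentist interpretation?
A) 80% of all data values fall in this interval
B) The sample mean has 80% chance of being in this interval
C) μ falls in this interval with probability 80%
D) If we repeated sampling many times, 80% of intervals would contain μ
D

A) Wrong — a CI is about the parameter μ, not individual data values.
B) Wrong — x̄ is observed and sits in the interval by construction.
C) Wrong — μ is fixed; the randomness lives in the interval, not in μ.
D) Correct — this is the frequentist long-run coverage interpretation.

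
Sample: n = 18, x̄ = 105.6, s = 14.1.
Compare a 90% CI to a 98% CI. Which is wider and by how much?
98% CI is wider by 5.49

df = 17
90% CI: t* = 1.740, (99.82, 111.38), width = 2 · t* · s/√n = 11.57
98% CI: t* = 2.567, (97.07, 114.13), width = 2 · t* · s/√n = 17.06

The 98% CI is wider by 17.06 - 11.57 = 5.49.
Higher confidence requires a wider interval.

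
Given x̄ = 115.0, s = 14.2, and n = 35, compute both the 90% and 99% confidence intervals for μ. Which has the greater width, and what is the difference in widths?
99% CI is wider by 4.98

df = 34
90% CI: t* = 1.691, (110.94, 119.06), width = 2 · t* · s/√n = 8.12
99% CI: t* = 2.728, (108.45, 121.55), width = 2 · t* · s/√n = 13.10

The 99% CI is wider by 13.10 - 8.12 = 4.98.
Higher confidence requires a wider interval.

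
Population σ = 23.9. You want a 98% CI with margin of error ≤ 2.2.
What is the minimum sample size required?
n ≥ 639

For margin E ≤ 2.2:
n ≥ (z* · σ / E)²
n ≥ (2.326 · 23.9 / 2.2)²
n ≥ 638.51

Minimum n = 639 (rounding up)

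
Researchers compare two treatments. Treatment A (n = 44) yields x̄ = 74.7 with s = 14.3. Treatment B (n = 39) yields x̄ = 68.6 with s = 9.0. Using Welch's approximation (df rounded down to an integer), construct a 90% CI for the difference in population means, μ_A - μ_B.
(1.78, 10.42)

Difference: x̄₁ - x̄₂ = 6.10
SE = √(s₁²/n₁ + s₂²/n₂) = √(14.3²/44 + 9.0²/39) = 2.5931
df = 73.43 → 73 (Welch–Satterthwaite, rounded down)
t* = 1.666

CI: 6.10 ± 1.666 · 2.5931 = 6.10 ± 4.32 = (1.78, 10.42)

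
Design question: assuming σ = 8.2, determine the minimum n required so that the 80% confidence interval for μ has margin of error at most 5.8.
n ≥ 4

For margin E ≤ 5.8:
n ≥ (z* · σ / E)²
n ≥ (1.282 · 8.2 / 5.8)²
n ≥ 3.29

Minimum n = 4 (rounding up)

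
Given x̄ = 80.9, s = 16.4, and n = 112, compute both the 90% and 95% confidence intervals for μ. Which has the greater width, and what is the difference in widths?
95% CI is wider by 1.00

df = 111
90% CI: t* = 1.659, (78.33, 83.47), width = 2 · t* · s/√n = 5.14
95% CI: t* = 1.982, (77.83, 83.97), width = 2 · t* · s/√n = 6.14

The 95% CI is wider by 6.14 - 5.14 = 1.00.
Higher confidence requires a wider interval.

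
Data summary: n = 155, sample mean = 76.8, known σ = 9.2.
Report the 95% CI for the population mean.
(75.35, 78.25)

z-interval (σ known):
z* = 1.960 for 95% confidence

Margin of error = z* · σ/√n = 1.960 · 9.2/√155 = 1.45

CI: (76.8 - 1.45, 76.8 + 1.45) = (75.35, 78.25)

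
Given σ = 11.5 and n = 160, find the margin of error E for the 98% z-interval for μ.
Margin of error = 2.11

Margin of error = z* · σ/√n
= 2.326 · 11.5/√160
= 2.326 · 11.5/12.6491
= 2.11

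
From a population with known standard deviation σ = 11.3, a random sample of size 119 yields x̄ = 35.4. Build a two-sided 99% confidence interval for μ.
(32.73, 38.07)

z-interval (σ known):
z* = 2.576 for 99% confidence

Margin of error = z* · σ/√n = 2.576 · 11.3/√119 = 2.67

CI: (35.4 - 2.67, 35.4 + 2.67) = (32.73, 38.07)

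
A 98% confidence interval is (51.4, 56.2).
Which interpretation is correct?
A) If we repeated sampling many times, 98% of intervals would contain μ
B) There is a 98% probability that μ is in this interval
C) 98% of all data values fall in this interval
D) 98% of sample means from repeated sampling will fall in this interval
A

A) Correct — this is the frequentist long-run coverage interpretation.
B) Wrong — μ is fixed; the randomness lives in the interval, not in μ.
C) Wrong — a CI is about the parameter μ, not individual data values.
D) Wrong — coverage applies to intervals containing μ, not to future x̄ values.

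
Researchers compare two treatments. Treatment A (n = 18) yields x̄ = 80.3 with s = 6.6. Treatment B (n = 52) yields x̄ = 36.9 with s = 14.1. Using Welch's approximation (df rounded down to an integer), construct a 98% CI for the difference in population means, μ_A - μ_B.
(37.43, 49.37)

Difference: x̄₁ - x̄₂ = 43.40
SE = √(s₁²/n₁ + s₂²/n₂) = √(6.6²/18 + 14.1²/52) = 2.4987
df = 61.76 → 61 (Welch–Satterthwaite, rounded down)
t* = 2.389

CI: 43.40 ± 2.389 · 2.4987 = 43.40 ± 5.97 = (37.43, 49.37)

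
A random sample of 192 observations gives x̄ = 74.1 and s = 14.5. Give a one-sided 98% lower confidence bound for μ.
μ ≥ 71.94

Lower bound (one-sided):
t* = 2.068 (one-sided for 98%)
Lower bound = x̄ - t* · s/√n = 74.1 - 2.068 · 14.5/√192 = 71.94

We are 98% confident that μ ≥ 71.94.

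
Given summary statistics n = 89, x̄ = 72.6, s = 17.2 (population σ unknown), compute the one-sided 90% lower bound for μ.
μ ≥ 70.25

Lower bound (one-sided):
t* = 1.291 (one-sided for 90%)
Lower bound = x̄ - t* · s/√n = 72.6 - 1.291 · 17.2/√89 = 70.25

We are 90% confident that μ ≥ 70.25.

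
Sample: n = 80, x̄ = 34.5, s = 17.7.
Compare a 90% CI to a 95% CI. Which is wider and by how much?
95% CI is wider by 1.29

df = 79
90% CI: t* = 1.664, (31.21, 37.79), width = 2 · t* · s/√n = 6.59
95% CI: t* = 1.990, (30.56, 38.44), width = 2 · t* · s/√n = 7.88

The 95% CI is wider by 7.88 - 6.59 = 1.29.
Higher confidence requires a wider interval.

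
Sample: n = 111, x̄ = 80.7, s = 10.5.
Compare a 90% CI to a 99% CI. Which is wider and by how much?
99% CI is wider by 1.91

df = 110
90% CI: t* = 1.659, (79.05, 82.35), width = 2 · t* · s/√n = 3.31
99% CI: t* = 2.621, (78.09, 83.31), width = 2 · t* · s/√n = 5.22

The 99% CI is wider by 5.22 - 3.31 = 1.91.
Higher confidence requires a wider interval.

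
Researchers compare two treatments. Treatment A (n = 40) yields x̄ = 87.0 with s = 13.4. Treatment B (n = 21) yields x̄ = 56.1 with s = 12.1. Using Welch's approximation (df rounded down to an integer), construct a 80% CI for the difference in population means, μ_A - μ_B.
(26.50, 35.30)

Difference: x̄₁ - x̄₂ = 30.90
SE = √(s₁²/n₁ + s₂²/n₂) = √(13.4²/40 + 12.1²/21) = 3.3854
df = 44.57 → 44 (Welch–Satterthwaite, rounded down)
t* = 1.301

CI: 30.90 ± 1.301 · 3.3854 = 30.90 ± 4.40 = (26.50, 35.30)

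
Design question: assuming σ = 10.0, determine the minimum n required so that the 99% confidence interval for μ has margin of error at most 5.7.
n ≥ 21

For margin E ≤ 5.7:
n ≥ (z* · σ / E)²
n ≥ (2.576 · 10.0 / 5.7)²
n ≥ 20.42

Minimum n = 21 (rounding up)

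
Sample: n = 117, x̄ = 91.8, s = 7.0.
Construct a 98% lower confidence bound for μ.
μ ≥ 90.46

Lower bound (one-sided):
t* = 2.077 (one-sided for 98%)
Lower bound = x̄ - t* · s/√n = 91.8 - 2.077 · 7.0/√117 = 90.46

We are 98% confident that μ ≥ 90.46.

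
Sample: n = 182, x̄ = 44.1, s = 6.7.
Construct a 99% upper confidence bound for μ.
μ ≤ 45.27

Upper bound (one-sided):
t* = 2.347 (one-sided for 99%)
Upper bound = x̄ + t* · s/√n = 44.1 + 2.347 · 6.7/√182 = 45.27

We are 99% confident that μ ≤ 45.27.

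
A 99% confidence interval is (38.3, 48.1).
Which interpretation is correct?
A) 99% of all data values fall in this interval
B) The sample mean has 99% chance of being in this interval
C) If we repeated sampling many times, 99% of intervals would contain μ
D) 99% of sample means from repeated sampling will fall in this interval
C

A) Wrong — a CI is about the parameter μ, not individual data values.
B) Wrong — x̄ is observed and sits in the interval by construction.
C) Correct — this is the frequentist long-run coverage interpretation.
D) Wrong — coverage applies to intervals containing μ, not to future x̄ values.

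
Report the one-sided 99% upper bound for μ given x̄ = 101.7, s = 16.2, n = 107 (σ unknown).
μ ≤ 105.40

Upper bound (one-sided):
t* = 2.362 (one-sided for 99%)
Upper bound = x̄ + t* · s/√n = 101.7 + 2.362 · 16.2/√107 = 105.40

We are 99% confident that μ ≤ 105.40.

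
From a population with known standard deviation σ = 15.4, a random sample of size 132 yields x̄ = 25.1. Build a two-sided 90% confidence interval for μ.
(22.90, 27.30)

z-interval (σ known):
z* = 1.645 for 90% confidence

Margin of error = z* · σ/√n = 1.645 · 15.4/√132 = 2.20

CI: (25.1 - 2.20, 25.1 + 2.20) = (22.90, 27.30)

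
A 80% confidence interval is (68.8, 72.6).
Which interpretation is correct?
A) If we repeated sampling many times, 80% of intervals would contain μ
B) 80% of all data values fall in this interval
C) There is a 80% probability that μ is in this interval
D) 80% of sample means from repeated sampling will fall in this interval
A

A) Correct — this is the frequentist long-run coverage interpretation.
B) Wrong — a CI is about the parameter μ, not individual data values.
C) Wrong — μ is fixed; the randomness lives in the interval, not in μ.
D) Wrong — coverage applies to intervals containing μ, not to future x̄ values.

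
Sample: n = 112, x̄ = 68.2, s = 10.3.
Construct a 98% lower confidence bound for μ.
μ ≥ 66.18

Lower bound (one-sided):
t* = 2.078 (one-sided for 98%)
Lower bound = x̄ - t* · s/√n = 68.2 - 2.078 · 10.3/√112 = 66.18

We are 98% confident that μ ≥ 66.18.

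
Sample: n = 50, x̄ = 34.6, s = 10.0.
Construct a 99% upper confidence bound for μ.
μ ≤ 38.00

Upper bound (one-sided):
t* = 2.405 (one-sided for 99%)
Upper bound = x̄ + t* · s/√n = 34.6 + 2.405 · 10.0/√50 = 38.00

We are 99% confident that μ ≤ 38.00.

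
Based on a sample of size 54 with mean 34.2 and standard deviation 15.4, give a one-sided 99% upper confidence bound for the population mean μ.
μ ≤ 39.23

Upper bound (one-sided):
t* = 2.399 (one-sided for 99%)
Upper bound = x̄ + t* · s/√n = 34.2 + 2.399 · 15.4/√54 = 39.23

We are 99% confident that μ ≤ 39.23.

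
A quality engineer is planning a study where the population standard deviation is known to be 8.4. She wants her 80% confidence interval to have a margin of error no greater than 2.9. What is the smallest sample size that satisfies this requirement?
n ≥ 14

For margin E ≤ 2.9:
n ≥ (z* · σ / E)²
n ≥ (1.282 · 8.4 / 2.9)²
n ≥ 13.79

Minimum n = 14 (rounding up)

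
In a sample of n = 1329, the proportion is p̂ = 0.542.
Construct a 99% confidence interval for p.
(0.507, 0.577)

Proportion CI:
SE = √(p̂(1-p̂)/n) = √(0.542 · 0.458 / 1329) = 0.01367

z* = 2.576
Margin = z* · SE = 2.576 · 0.01367 = 0.0352

CI: 0.542 ± 0.0352 = (0.507, 0.577)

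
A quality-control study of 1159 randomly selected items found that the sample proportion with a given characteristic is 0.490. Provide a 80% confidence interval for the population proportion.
(0.471, 0.509)

Proportion CI:
SE = √(p̂(1-p̂)/n) = √(0.490 · 0.510 / 1159) = 0.01468

z* = 1.282
Margin = z* · SE = 1.282 · 0.01468 = 0.0188

CI: 0.490 ± 0.0188 = (0.471, 0.509)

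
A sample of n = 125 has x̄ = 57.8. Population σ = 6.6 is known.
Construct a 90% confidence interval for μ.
(56.83, 58.77)

z-interval (σ known):
z* = 1.645 for 90% confidence

Margin of error = z* · σ/√n = 1.645 · 6.6/√125 = 0.97

CI: (57.8 - 0.97, 57.8 + 0.97) = (56.83, 58.77)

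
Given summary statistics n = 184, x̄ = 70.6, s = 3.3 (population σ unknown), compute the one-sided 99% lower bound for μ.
μ ≥ 70.03

Lower bound (one-sided):
t* = 2.347 (one-sided for 99%)
Lower bound = x̄ - t* · s/√n = 70.6 - 2.347 · 3.3/√184 = 70.03

We are 99% confident that μ ≥ 70.03.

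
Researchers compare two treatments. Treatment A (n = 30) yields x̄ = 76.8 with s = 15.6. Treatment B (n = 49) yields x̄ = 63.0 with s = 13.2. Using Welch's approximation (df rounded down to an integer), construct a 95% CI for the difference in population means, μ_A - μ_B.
(6.95, 20.65)

Difference: x̄₁ - x̄₂ = 13.80
SE = √(s₁²/n₁ + s₂²/n₂) = √(15.6²/30 + 13.2²/49) = 3.4158
df = 53.76 → 53 (Welch–Satterthwaite, rounded down)
t* = 2.006

CI: 13.80 ± 2.006 · 3.4158 = 13.80 ± 6.85 = (6.95, 20.65)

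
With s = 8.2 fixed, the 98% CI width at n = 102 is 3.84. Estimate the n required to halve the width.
n ≈ 408

CI width ∝ 1/√n
To reduce width by factor 2, need √n to grow by 2 → need 2² = 4 times as many samples.

Current: n = 102, width = 3.84
New: n = 408, width ≈ 1.90

Width reduced by factor of 3.84/1.90 = 2.02.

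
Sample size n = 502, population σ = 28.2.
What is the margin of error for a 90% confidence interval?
Margin of error = 2.07

Margin of error = z* · σ/√n
= 1.645 · 28.2/√502
= 1.645 · 28.2/22.4054
= 2.07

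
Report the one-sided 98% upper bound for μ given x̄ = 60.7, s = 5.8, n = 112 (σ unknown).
μ ≤ 61.84

Upper bound (one-sided):
t* = 2.078 (one-sided for 98%)
Upper bound = x̄ + t* · s/√n = 60.7 + 2.078 · 5.8/√112 = 61.84

We are 98% confident that μ ≤ 61.84.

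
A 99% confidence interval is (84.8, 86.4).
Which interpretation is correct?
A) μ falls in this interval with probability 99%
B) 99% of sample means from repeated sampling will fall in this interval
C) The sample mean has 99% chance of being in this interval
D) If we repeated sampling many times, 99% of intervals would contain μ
D

A) Wrong — μ is fixed; the randomness lives in the interval, not in μ.
B) Wrong — coverage applies to intervals containing μ, not to future x̄ values.
C) Wrong — x̄ is observed and sits in the interval by construction.
D) Correct — this is the frequentist long-run coverage interpretation.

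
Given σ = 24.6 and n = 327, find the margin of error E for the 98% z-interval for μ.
Margin of error = 3.16

Margin of error = z* · σ/√n
= 2.326 · 24.6/√327
= 2.326 · 24.6/18.0831
= 3.16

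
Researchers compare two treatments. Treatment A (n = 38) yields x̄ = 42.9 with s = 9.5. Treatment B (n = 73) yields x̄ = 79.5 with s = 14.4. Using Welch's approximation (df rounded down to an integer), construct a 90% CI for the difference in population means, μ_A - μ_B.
(-40.39, -32.81)

Difference: x̄₁ - x̄₂ = -36.60
SE = √(s₁²/n₁ + s₂²/n₂) = √(9.5²/38 + 14.4²/73) = 2.2838
df = 102.84 → 102 (Welch–Satterthwaite, rounded down)
t* = 1.660

CI: -36.60 ± 1.660 · 2.2838 = -36.60 ± 3.79 = (-40.39, -32.81)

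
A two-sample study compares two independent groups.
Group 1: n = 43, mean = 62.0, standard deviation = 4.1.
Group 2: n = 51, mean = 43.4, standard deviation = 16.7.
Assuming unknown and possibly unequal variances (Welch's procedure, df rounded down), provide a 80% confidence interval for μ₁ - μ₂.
(15.46, 21.74)

Difference: x̄₁ - x̄₂ = 18.60
SE = √(s₁²/n₁ + s₂²/n₂) = √(4.1²/43 + 16.7²/51) = 2.4206
df = 57.06 → 57 (Welch–Satterthwaite, rounded down)
t* = 1.297

CI: 18.60 ± 1.297 · 2.4206 = 18.60 ± 3.14 = (15.46, 21.74)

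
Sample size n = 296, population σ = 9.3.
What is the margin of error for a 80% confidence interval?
Margin of error = 0.69

Margin of error = z* · σ/√n
= 1.282 · 9.3/√296
= 1.282 · 9.3/17.2047
= 0.69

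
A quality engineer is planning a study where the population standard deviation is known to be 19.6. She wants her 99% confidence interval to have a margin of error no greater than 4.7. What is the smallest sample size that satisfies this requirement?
n ≥ 116

For margin E ≤ 4.7:
n ≥ (z* · σ / E)²
n ≥ (2.576 · 19.6 / 4.7)²
n ≥ 115.40

Minimum n = 116 (rounding up)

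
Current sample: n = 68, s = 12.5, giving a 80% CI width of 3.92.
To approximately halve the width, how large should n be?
n ≈ 272

CI width ∝ 1/√n
To reduce width by factor 2, need √n to grow by 2 → need 2² = 4 times as many samples.

Current: n = 68, width = 3.92
New: n = 272, width ≈ 1.95

Width reduced by factor of 3.92/1.95 = 2.01.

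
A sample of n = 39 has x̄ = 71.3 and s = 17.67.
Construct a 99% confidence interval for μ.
(63.63, 78.97)

t-interval (σ unknown):
df = n - 1 = 38
t* = 2.712 for 99% confidence

Margin of error = t* · s/√n = 2.712 · 17.67/√39 = 7.67

CI: (63.63, 78.97)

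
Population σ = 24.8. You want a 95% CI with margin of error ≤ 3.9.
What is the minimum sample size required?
n ≥ 156

For margin E ≤ 3.9:
n ≥ (z* · σ / E)²
n ≥ (1.960 · 24.8 / 3.9)²
n ≥ 155.34

Minimum n = 156 (rounding up)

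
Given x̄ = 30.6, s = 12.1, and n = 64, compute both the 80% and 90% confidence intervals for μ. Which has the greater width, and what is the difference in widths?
90% CI is wider by 1.13

df = 63
80% CI: t* = 1.295, (28.64, 32.56), width = 2 · t* · s/√n = 3.92
90% CI: t* = 1.669, (28.08, 33.12), width = 2 · t* · s/√n = 5.05

The 90% CI is wider by 5.05 - 3.92 = 1.13.
Higher confidence requires a wider interval.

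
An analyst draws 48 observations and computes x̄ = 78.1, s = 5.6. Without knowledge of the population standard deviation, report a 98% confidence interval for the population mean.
(76.15, 80.05)

t-interval (σ unknown):
df = n - 1 = 47
t* = 2.408 for 98% confidence

Margin of error = t* · s/√n = 2.408 · 5.6/√48 = 1.95

CI: (76.15, 80.05)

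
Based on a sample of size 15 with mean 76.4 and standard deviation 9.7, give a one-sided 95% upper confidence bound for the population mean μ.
μ ≤ 80.81

Upper bound (one-sided):
t* = 1.761 (one-sided for 95%)
Upper bound = x̄ + t* · s/√n = 76.4 + 1.761 · 9.7/√15 = 80.81

We are 95% confident that μ ≤ 80.81.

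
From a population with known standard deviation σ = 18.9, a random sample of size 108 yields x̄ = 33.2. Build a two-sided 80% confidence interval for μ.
(30.87, 35.53)

z-interval (σ known):
z* = 1.282 for 80% confidence

Margin of error = z* · σ/√n = 1.282 · 18.9/√108 = 2.33

CI: (33.2 - 2.33, 33.2 + 2.33) = (30.87, 35.53)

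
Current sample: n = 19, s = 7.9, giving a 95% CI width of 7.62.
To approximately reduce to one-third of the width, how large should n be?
n ≈ 171

CI width ∝ 1/√n
To reduce width by factor 3, need √n to grow by 3 → need 3² = 9 times as many samples.

Current: n = 19, width = 7.62
New: n = 171, width ≈ 2.39

Width reduced by factor of 7.62/2.39 = 3.19.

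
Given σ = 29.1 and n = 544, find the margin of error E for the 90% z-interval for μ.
Margin of error = 2.05

Margin of error = z* · σ/√n
= 1.645 · 29.1/√544
= 1.645 · 29.1/23.3238
= 2.05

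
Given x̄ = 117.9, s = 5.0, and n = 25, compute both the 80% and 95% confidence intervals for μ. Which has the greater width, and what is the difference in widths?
95% CI is wider by 1.49

df = 24
80% CI: t* = 1.318, (116.58, 119.22), width = 2 · t* · s/√n = 2.64
95% CI: t* = 2.064, (115.84, 119.96), width = 2 · t* · s/√n = 4.13

The 95% CI is wider by 4.13 - 2.64 = 1.49.
Higher confidence requires a wider interval.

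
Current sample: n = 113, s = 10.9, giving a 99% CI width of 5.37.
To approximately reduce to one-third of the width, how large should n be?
n ≈ 1017

CI width ∝ 1/√n
To reduce width by factor 3, need √n to grow by 3 → need 3² = 9 times as many samples.

Current: n = 113, width = 5.37
New: n = 1017, width ≈ 1.76

Width reduced by factor of 5.37/1.76 = 3.05.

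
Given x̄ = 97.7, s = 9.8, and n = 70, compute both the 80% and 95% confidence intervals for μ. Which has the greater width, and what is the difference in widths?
95% CI is wider by 1.64

df = 69
80% CI: t* = 1.294, (96.18, 99.22), width = 2 · t* · s/√n = 3.03
95% CI: t* = 1.995, (95.36, 100.04), width = 2 · t* · s/√n = 4.67

The 95% CI is wider by 4.67 - 3.03 = 1.64.
Higher confidence requires a wider interval.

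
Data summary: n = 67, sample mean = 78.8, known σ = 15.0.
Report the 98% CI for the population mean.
(74.54, 83.06)

z-interval (σ known):
z* = 2.326 for 98% confidence

Margin of error = z* · σ/√n = 2.326 · 15.0/√67 = 4.26

CI: (78.8 - 4.26, 78.8 + 4.26) = (74.54, 83.06)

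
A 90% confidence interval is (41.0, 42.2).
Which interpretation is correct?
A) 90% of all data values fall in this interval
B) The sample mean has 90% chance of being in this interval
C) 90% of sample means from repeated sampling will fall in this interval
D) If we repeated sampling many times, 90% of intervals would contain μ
D

A) Wrong — a CI is about the parameter μ, not individual data values.
B) Wrong — x̄ is observed and sits in the interval by construction.
C) Wrong — coverage applies to intervals containing μ, not to future x̄ values.
D) Correct — this is the frequentist long-run coverage interpretation.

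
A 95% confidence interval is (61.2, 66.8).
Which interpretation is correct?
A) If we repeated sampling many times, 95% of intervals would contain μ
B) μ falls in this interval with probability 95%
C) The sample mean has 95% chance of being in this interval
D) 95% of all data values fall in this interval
A

A) Correct — this is the frequentist long-run coverage interpretation.
B) Wrong — μ is fixed; the randomness lives in the interval, not in μ.
C) Wrong — x̄ is observed and sits in the interval by construction.
D) Wrong — a CI is about the parameter μ, not individual data values.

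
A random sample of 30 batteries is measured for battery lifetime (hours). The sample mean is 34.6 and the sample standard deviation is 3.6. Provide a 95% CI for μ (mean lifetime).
(33.26, 35.94)

t-interval (σ unknown):
df = n - 1 = 29
t* = 2.045 for 95% confidence

Margin of error = t* · s/√n = 2.045 · 3.6/√30 = 1.34

CI: (33.26, 35.94)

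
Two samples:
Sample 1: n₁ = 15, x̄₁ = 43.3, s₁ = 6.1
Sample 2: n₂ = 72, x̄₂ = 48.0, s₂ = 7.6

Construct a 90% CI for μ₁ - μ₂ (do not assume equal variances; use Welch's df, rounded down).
(-7.80, -1.60)

Difference: x̄₁ - x̄₂ = -4.70
SE = √(s₁²/n₁ + s₂²/n₂) = √(6.1²/15 + 7.6²/72) = 1.8119
df = 24.02 → 24 (Welch–Satterthwaite, rounded down)
t* = 1.711

CI: -4.70 ± 1.711 · 1.8119 = -4.70 ± 3.10 = (-7.80, -1.60)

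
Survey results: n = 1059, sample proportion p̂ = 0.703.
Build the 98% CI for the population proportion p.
(0.670, 0.736)

Proportion CI:
SE = √(p̂(1-p̂)/n) = √(0.703 · 0.297 / 1059) = 0.01404

z* = 2.326
Margin = z* · SE = 2.326 · 0.01404 = 0.0327

CI: 0.703 ± 0.0327 = (0.670, 0.736)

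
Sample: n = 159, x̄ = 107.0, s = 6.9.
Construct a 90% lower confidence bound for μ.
μ ≥ 106.30

Lower bound (one-sided):
t* = 1.287 (one-sided for 90%)
Lower bound = x̄ - t* · s/√n = 107.0 - 1.287 · 6.9/√159 = 106.30

We are 90% confident that μ ≥ 106.30.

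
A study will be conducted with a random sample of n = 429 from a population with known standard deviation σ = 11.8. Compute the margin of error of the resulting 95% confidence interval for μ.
Margin of error = 1.12

Margin of error = z* · σ/√n
= 1.960 · 11.8/√429
= 1.960 · 11.8/20.7123
= 1.12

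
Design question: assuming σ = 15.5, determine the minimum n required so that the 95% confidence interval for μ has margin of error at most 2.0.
n ≥ 231

For margin E ≤ 2.0:
n ≥ (z* · σ / E)²
n ≥ (1.960 · 15.5 / 2.0)²
n ≥ 230.74

Minimum n = 231 (rounding up)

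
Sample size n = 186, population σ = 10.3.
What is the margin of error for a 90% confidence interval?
Margin of error = 1.24

Margin of error = z* · σ/√n
= 1.645 · 10.3/√186
= 1.645 · 10.3/13.6382
= 1.24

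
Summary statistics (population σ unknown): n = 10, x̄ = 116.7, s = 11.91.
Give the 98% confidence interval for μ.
(106.08, 127.32)

t-interval (σ unknown):
df = n - 1 = 9
t* = 2.821 for 98% confidence

Margin of error = t* · s/√n = 2.821 · 11.91/√10 = 10.62

CI: (106.08, 127.32)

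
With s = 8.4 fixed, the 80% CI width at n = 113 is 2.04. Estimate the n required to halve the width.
n ≈ 452

CI width ∝ 1/√n
To reduce width by factor 2, need √n to grow by 2 → need 2² = 4 times as many samples.

Current: n = 113, width = 2.04
New: n = 452, width ≈ 1.01

Width reduced by factor of 2.04/1.01 = 2.02.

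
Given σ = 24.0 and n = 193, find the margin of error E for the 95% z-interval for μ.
Margin of error = 3.39

Margin of error = z* · σ/√n
= 1.960 · 24.0/√193
= 1.960 · 24.0/13.8924
= 3.39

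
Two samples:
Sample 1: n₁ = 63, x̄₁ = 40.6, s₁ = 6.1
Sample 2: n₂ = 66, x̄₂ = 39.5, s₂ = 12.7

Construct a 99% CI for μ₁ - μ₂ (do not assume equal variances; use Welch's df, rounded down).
(-3.48, 5.68)

Difference: x̄₁ - x̄₂ = 1.10
SE = √(s₁²/n₁ + s₂²/n₂) = √(6.1²/63 + 12.7²/66) = 1.7420
df = 94.43 → 94 (Welch–Satterthwaite, rounded down)
t* = 2.629

CI: 1.10 ± 2.629 · 1.7420 = 1.10 ± 4.58 = (-3.48, 5.68)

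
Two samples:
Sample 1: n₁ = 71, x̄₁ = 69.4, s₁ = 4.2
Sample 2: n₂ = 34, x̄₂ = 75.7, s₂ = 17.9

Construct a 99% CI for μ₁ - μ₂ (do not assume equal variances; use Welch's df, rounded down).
(-14.78, 2.18)

Difference: x̄₁ - x̄₂ = -6.30
SE = √(s₁²/n₁ + s₂²/n₂) = √(4.2²/71 + 17.9²/34) = 3.1100
df = 34.75 → 34 (Welch–Satterthwaite, rounded down)
t* = 2.728

CI: -6.30 ± 2.728 · 3.1100 = -6.30 ± 8.48 = (-14.78, 2.18)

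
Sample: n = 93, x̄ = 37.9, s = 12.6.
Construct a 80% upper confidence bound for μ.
μ ≤ 39.01

Upper bound (one-sided):
t* = 0.846 (one-sided for 80%)
Upper bound = x̄ + t* · s/√n = 37.9 + 0.846 · 12.6/√93 = 39.01

We are 80% confident that μ ≤ 39.01.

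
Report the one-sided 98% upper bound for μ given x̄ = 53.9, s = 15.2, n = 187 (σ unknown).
μ ≤ 56.20

Upper bound (one-sided):
t* = 2.068 (one-sided for 98%)
Upper bound = x̄ + t* · s/√n = 53.9 + 2.068 · 15.2/√187 = 56.20

We are 98% confident that μ ≤ 56.20.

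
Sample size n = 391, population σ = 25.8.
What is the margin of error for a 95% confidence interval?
Margin of error = 2.56

Margin of error = z* · σ/√n
= 1.960 · 25.8/√391
= 1.960 · 25.8/19.7737
= 2.56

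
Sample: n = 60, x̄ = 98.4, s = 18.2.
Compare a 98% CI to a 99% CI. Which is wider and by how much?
99% CI is wider by 1.27

df = 59
98% CI: t* = 2.391, (92.78, 104.02), width = 2 · t* · s/√n = 11.24
99% CI: t* = 2.662, (92.15, 104.65), width = 2 · t* · s/√n = 12.51

The 99% CI is wider by 12.51 - 11.24 = 1.27.
Higher confidence requires a wider interval.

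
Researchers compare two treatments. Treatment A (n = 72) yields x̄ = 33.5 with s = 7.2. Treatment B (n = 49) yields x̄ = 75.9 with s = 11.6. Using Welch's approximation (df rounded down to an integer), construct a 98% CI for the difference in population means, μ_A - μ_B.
(-46.83, -37.97)

Difference: x̄₁ - x̄₂ = -42.40
SE = √(s₁²/n₁ + s₂²/n₂) = √(7.2²/72 + 11.6²/49) = 1.8618
df = 73.07 → 73 (Welch–Satterthwaite, rounded down)
t* = 2.379

CI: -42.40 ± 2.379 · 1.8618 = -42.40 ± 4.43 = (-46.83, -37.97)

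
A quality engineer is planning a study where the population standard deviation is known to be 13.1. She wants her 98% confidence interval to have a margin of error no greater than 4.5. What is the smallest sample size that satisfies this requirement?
n ≥ 46

For margin E ≤ 4.5:
n ≥ (z* · σ / E)²
n ≥ (2.326 · 13.1 / 4.5)²
n ≥ 45.85

Minimum n = 46 (rounding up)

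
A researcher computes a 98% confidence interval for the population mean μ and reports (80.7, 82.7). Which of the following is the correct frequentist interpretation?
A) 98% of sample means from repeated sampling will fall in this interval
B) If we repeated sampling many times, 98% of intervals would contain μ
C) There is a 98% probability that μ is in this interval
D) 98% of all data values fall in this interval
B

A) Wrong — coverage applies to intervals containing μ, not to future x̄ values.
B) Correct — this is the frequentist long-run coverage interpretation.
C) Wrong — μ is fixed; the randomness lives in the interval, not in μ.
D) Wrong — a CI is about the parameter μ, not individual data values.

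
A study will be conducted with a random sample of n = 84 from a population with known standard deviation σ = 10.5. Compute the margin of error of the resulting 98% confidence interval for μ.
Margin of error = 2.66

Margin of error = z* · σ/√n
= 2.326 · 10.5/√84
= 2.326 · 10.5/9.1652
= 2.66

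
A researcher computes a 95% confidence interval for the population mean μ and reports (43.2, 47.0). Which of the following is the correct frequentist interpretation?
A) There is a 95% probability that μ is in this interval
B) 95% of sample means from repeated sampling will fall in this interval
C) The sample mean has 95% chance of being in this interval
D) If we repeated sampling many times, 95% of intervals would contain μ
D

A) Wrong — μ is fixed; the randomness lives in the interval, not in μ.
B) Wrong — coverage applies to intervals containing μ, not to future x̄ values.
C) Wrong — x̄ is observed and sits in the interval by construction.
D) Correct — this is the frequentist long-run coverage interpretation.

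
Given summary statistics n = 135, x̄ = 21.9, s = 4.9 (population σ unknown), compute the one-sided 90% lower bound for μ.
μ ≥ 21.36

Lower bound (one-sided):
t* = 1.288 (one-sided for 90%)
Lower bound = x̄ - t* · s/√n = 21.9 - 1.288 · 4.9/√135 = 21.36

We are 90% confident that μ ≥ 21.36.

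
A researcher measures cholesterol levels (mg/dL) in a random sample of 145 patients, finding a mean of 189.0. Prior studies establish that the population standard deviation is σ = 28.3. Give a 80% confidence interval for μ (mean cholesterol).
(185.99, 192.01)

z-interval (σ known):
z* = 1.282 for 80% confidence

Margin of error = z* · σ/√n = 1.282 · 28.3/√145 = 3.01

CI: (189.0 - 3.01, 189.0 + 3.01) = (185.99, 192.01)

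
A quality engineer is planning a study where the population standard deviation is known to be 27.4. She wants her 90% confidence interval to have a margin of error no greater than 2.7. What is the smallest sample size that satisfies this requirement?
n ≥ 279

For margin E ≤ 2.7:
n ≥ (z* · σ / E)²
n ≥ (1.645 · 27.4 / 2.7)²
n ≥ 278.68

Minimum n = 279 (rounding up)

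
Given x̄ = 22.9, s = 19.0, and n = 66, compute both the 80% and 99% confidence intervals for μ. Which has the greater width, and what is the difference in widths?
99% CI is wider by 6.35

df = 65
80% CI: t* = 1.295, (19.87, 25.93), width = 2 · t* · s/√n = 6.06
99% CI: t* = 2.654, (16.69, 29.11), width = 2 · t* · s/√n = 12.41

The 99% CI is wider by 12.41 - 6.06 = 6.35.
Higher confidence requires a wider interval.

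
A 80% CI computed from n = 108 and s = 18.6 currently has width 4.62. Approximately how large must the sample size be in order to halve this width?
n ≈ 432

CI width ∝ 1/√n
To reduce width by factor 2, need √n to grow by 2 → need 2² = 4 times as many samples.

Current: n = 108, width = 4.62
New: n = 432, width ≈ 2.30

Width reduced by factor of 4.62/2.30 = 2.01.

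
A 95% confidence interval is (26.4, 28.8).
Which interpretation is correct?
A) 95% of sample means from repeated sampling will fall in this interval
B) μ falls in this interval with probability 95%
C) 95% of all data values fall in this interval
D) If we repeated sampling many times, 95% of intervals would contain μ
D

A) Wrong — coverage applies to intervals containing μ, not to future x̄ values.
B) Wrong — μ is fixed; the randomness lives in the interval, not in μ.
C) Wrong — a CI is about the parameter μ, not individual data values.
D) Correct — this is the frequentist long-run coverage interpretation.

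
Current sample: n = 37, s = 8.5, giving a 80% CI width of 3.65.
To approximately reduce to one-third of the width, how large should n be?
n ≈ 333

CI width ∝ 1/√n
To reduce width by factor 3, need √n to grow by 3 → need 3² = 9 times as many samples.

Current: n = 37, width = 3.65
New: n = 333, width ≈ 1.20

Width reduced by factor of 3.65/1.20 = 3.04.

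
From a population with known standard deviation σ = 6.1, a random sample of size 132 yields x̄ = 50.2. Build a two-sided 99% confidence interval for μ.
(48.83, 51.57)

z-interval (σ known):
z* = 2.576 for 99% confidence

Margin of error = z* · σ/√n = 2.576 · 6.1/√132 = 1.37

CI: (50.2 - 1.37, 50.2 + 1.37) = (48.83, 51.57)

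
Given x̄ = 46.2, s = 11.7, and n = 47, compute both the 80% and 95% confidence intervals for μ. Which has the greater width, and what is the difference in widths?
95% CI is wider by 2.43

df = 46
80% CI: t* = 1.300, (43.98, 48.42), width = 2 · t* · s/√n = 4.44
95% CI: t* = 2.013, (42.76, 49.64), width = 2 · t* · s/√n = 6.87

The 95% CI is wider by 6.87 - 4.44 = 2.43.
Higher confidence requires a wider interval.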